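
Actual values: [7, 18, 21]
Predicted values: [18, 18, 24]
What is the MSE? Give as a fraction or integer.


MSE = (1/3) * ((7-18)^2=121 + (18-18)^2=0 + (21-24)^2=9). Sum = 130. MSE = 130/3.

130/3


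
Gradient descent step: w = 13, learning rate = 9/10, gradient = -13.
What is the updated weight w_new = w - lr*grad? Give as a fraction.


w_new = 13 - 9/10 * -13 = 13 - -117/10 = 247/10.

247/10


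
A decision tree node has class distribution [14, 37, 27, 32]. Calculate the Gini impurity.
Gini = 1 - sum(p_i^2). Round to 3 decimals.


Total = 110. Proportions: 14/110, 37/110, 27/110, 32/110. sum(p_i^2) = 0.2742. Gini = 1 - 0.2742 = 0.7258, which rounds to 0.726.

0.726


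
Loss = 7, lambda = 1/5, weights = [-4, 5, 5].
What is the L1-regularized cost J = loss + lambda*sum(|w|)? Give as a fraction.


L1 norm = sum(|w|) = 14. J = 7 + 1/5 * 14 = 49/5.

49/5


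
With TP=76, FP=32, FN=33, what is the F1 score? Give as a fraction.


Precision = 76/108 = 19/27. Recall = 76/109 = 76/109. F1 = 2*P*R/(P+R) = 152/217.

152/217


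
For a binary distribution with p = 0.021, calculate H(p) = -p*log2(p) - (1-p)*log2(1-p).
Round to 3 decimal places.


H = -0.021*log2(0.021) - 0.979*log2(0.979) = 0.147.

0.147


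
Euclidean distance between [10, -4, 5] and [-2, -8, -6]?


d = sqrt(sum of squared differences). (10--2)^2=144, (-4--8)^2=16, (5--6)^2=121. Sum = 281.

sqrt(281)


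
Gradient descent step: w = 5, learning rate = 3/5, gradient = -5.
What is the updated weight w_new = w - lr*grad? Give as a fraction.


w_new = 5 - 3/5 * -5 = 5 - -3 = 8.

8


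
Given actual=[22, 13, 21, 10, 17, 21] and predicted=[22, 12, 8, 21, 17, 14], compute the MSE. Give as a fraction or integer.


MSE = (1/6) * ((22-22)^2=0 + (13-12)^2=1 + (21-8)^2=169 + (10-21)^2=121 + (17-17)^2=0 + (21-14)^2=49). Sum = 340. MSE = 170/3.

170/3


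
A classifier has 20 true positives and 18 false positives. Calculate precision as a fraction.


Precision = TP / (TP + FP) = 20 / 38 = 10/19.

10/19


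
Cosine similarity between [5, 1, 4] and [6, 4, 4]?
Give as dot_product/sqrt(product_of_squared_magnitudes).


dot = 50. |a|^2 = 42, |b|^2 = 68. cos = 50/sqrt(2856).

50/sqrt(2856)


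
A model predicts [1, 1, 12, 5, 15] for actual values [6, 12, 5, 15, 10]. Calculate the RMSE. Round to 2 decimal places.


MSE = 64.0000. RMSE = sqrt(64.0000) = 8.00.

8.00


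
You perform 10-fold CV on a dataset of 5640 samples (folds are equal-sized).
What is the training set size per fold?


Each validation fold has 5640/10 = 564 samples. Training set = 5640 - 564 = 5076.

5076


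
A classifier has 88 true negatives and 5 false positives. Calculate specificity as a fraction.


Specificity = TN / (TN + FP) = 88 / 93 = 88/93.

88/93


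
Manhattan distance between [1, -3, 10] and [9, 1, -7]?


d = sum of absolute differences: |1-9|=8 + |-3-1|=4 + |10--7|=17 = 29.

29


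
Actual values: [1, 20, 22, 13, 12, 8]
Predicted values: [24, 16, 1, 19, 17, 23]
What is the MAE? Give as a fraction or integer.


MAE = (1/6) * (|1-24|=23 + |20-16|=4 + |22-1|=21 + |13-19|=6 + |12-17|=5 + |8-23|=15). Sum = 74. MAE = 37/3.

37/3


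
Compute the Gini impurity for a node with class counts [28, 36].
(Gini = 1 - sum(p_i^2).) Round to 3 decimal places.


Total = 64. Proportions: 28/64, 36/64. sum(p_i^2) = 0.5078. Gini = 1 - 0.5078 = 0.4922, which rounds to 0.492.

0.492


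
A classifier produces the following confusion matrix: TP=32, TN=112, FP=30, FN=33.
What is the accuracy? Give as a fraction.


Accuracy = (TP + TN) / (TP + TN + FP + FN) = (32 + 112) / 207 = 16/23.

16/23


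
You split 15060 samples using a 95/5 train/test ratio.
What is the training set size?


Test set = 15060 * 5% = 753. Training set = 15060 - 753 = 14307.

14307


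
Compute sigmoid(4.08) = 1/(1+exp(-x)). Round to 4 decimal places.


sigma(4.08) = 1/(1+e^(-4.08)) = 1/(1+0.016907) = 1/1.016907 = 0.9834.

0.9834


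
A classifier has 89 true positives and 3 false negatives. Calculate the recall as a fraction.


Recall = TP / (TP + FN) = 89 / 92 = 89/92.

89/92


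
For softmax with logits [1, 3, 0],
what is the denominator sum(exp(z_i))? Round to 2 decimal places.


Denom = e^1=2.7183 + e^3=20.0855 + e^0=1.0000. Sum = 23.8038, which rounds to 23.80.

23.80


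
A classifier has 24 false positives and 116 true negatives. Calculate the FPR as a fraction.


FPR = FP / (FP + TN) = 24 / 140 = 6/35.

6/35


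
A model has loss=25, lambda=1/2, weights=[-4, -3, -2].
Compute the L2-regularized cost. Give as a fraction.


L2 sq norm = sum(w^2) = 29. J = 25 + 1/2 * 29 = 79/2.

79/2


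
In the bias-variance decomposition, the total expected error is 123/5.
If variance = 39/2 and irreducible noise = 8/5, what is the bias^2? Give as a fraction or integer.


Total error = bias^2 + variance + irreducible noise. So bias^2 = 123/5 - 39/2 - 8/5 = 7/2.

7/2


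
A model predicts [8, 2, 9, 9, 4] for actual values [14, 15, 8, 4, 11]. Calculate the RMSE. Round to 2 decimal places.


MSE = 56.0000. RMSE = sqrt(56.0000) = 7.48.

7.48


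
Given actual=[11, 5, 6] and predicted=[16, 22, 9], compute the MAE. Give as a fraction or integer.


MAE = (1/3) * (|11-16|=5 + |5-22|=17 + |6-9|=3). Sum = 25. MAE = 25/3.

25/3


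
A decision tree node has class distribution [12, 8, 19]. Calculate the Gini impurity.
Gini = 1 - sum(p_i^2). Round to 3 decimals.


Total = 39. Proportions: 12/39, 8/39, 19/39. sum(p_i^2) = 0.3741. Gini = 1 - 0.3741 = 0.6259, which rounds to 0.626.

0.626


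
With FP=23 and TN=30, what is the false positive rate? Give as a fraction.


FPR = FP / (FP + TN) = 23 / 53 = 23/53.

23/53


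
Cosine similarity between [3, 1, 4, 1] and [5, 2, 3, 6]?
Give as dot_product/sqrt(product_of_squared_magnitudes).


dot = 35. |a|^2 = 27, |b|^2 = 74. cos = 35/sqrt(1998).

35/sqrt(1998)


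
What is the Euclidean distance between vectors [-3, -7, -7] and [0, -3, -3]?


d = sqrt(sum of squared differences). (-3-0)^2=9, (-7--3)^2=16, (-7--3)^2=16. Sum = 41.

sqrt(41)


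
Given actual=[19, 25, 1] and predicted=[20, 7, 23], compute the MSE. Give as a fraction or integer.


MSE = (1/3) * ((19-20)^2=1 + (25-7)^2=324 + (1-23)^2=484). Sum = 809. MSE = 809/3.

809/3


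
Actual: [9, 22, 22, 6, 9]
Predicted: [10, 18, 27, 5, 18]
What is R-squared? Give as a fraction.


Mean(y) = 68/5. SS_res = 124. SS_tot = 1206/5. R^2 = 1 - 124/(1206/5) = 293/603.

293/603


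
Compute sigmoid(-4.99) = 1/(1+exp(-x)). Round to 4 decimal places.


sigma(-4.99) = 1/(1+e^(4.99)) = 1/(1+146.936423) = 1/147.936423 = 0.0068.

0.0068


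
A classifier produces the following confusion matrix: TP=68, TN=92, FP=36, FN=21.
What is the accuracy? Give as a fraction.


Accuracy = (TP + TN) / (TP + TN + FP + FN) = (68 + 92) / 217 = 160/217.

160/217


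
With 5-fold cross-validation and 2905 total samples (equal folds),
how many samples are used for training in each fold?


Each validation fold has 2905/5 = 581 samples. Training set = 2905 - 581 = 2324.

2324


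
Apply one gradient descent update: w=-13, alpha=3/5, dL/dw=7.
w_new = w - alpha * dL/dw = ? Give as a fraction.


w_new = -13 - 3/5 * 7 = -13 - 21/5 = -86/5.

-86/5


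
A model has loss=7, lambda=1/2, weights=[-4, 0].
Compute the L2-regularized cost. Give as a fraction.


L2 sq norm = sum(w^2) = 16. J = 7 + 1/2 * 16 = 15.

15


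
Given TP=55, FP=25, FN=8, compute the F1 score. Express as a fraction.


Precision = 55/80 = 11/16. Recall = 55/63 = 55/63. F1 = 2*P*R/(P+R) = 10/13.

10/13


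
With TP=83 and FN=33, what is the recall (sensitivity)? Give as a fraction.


Recall = TP / (TP + FN) = 83 / 116 = 83/116.

83/116


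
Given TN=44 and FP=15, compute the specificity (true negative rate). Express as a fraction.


Specificity = TN / (TN + FP) = 44 / 59 = 44/59.

44/59


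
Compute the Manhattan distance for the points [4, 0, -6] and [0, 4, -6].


d = sum of absolute differences: |4-0|=4 + |0-4|=4 + |-6--6|=0 = 8.

8


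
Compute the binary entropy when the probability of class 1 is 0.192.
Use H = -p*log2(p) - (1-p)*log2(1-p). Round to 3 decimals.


H = -0.192*log2(0.192) - 0.808*log2(0.808) = 0.706.

0.706


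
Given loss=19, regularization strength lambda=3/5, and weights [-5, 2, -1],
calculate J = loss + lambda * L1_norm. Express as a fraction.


L1 norm = sum(|w|) = 8. J = 19 + 3/5 * 8 = 119/5.

119/5


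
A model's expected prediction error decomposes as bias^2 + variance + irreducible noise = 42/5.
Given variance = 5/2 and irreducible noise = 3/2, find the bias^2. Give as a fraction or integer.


Total error = bias^2 + variance + irreducible noise. So bias^2 = 42/5 - 5/2 - 3/2 = 22/5.

22/5


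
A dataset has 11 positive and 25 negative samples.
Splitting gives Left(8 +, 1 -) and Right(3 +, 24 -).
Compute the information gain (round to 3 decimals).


H(parent) = 0.8880. H(left) = 0.5033, H(right) = 0.5033. Weighted = (9/36)*0.5033 + (27/36)*0.5033 = 0.5033. IG = 0.8880 - 0.5033 = 0.3847, which rounds to 0.385.

0.385


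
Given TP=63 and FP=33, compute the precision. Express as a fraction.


Precision = TP / (TP + FP) = 63 / 96 = 21/32.

21/32


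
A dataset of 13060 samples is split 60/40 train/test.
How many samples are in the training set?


Test set = 13060 * 40% = 5224. Training set = 13060 - 5224 = 7836.

7836


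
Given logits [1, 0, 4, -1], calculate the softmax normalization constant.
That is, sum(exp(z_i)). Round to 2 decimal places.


Denom = e^1=2.7183 + e^0=1.0000 + e^4=54.5982 + e^-1=0.3679. Sum = 58.6844, which rounds to 58.68.

58.68


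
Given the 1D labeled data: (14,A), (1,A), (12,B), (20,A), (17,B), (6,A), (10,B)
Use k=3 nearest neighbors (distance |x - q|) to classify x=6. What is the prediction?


Distances: |14-6|=8, |1-6|=5, |12-6|=6, |20-6|=14, |17-6|=11, |6-6|=0, |10-6|=4. 3 nearest: (6,A), (10,B), (1,A). Counts: {'A': 2, 'B': 1}. Majority class: A.

A


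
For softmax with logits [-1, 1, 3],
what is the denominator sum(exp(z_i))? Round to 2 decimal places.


Denom = e^-1=0.3679 + e^1=2.7183 + e^3=20.0855. Sum = 23.1717, which rounds to 23.17.

23.17


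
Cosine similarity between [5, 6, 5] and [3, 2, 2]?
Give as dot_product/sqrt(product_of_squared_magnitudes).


dot = 37. |a|^2 = 86, |b|^2 = 17. cos = 37/sqrt(1462).

37/sqrt(1462)


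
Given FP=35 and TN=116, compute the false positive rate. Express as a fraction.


FPR = FP / (FP + TN) = 35 / 151 = 35/151.

35/151


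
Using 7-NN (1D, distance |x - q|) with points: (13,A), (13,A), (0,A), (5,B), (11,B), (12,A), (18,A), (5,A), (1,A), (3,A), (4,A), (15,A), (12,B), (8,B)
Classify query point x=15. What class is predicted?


Distances: |13-15|=2, |13-15|=2, |0-15|=15, |5-15|=10, |11-15|=4, |12-15|=3, |18-15|=3, |5-15|=10, |1-15|=14, |3-15|=12, |4-15|=11, |15-15|=0, |12-15|=3, |8-15|=7. 7 nearest: (15,A), (13,A), (13,A), (12,A), (18,A), (12,B), (11,B). Counts: {'A': 5, 'B': 2}. Majority class: A.

A


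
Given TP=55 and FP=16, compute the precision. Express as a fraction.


Precision = TP / (TP + FP) = 55 / 71 = 55/71.

55/71


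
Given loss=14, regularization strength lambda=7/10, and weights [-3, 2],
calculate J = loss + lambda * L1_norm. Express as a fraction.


L1 norm = sum(|w|) = 5. J = 14 + 7/10 * 5 = 35/2.

35/2


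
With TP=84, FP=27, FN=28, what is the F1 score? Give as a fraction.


Precision = 84/111 = 28/37. Recall = 84/112 = 3/4. F1 = 2*P*R/(P+R) = 168/223.

168/223


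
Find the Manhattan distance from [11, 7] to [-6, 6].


d = sum of absolute differences: |11--6|=17 + |7-6|=1 = 18.

18


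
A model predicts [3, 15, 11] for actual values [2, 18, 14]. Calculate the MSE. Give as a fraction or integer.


MSE = (1/3) * ((2-3)^2=1 + (18-15)^2=9 + (14-11)^2=9). Sum = 19. MSE = 19/3.

19/3


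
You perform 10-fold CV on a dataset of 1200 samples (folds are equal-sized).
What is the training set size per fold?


Each validation fold has 1200/10 = 120 samples. Training set = 1200 - 120 = 1080.

1080


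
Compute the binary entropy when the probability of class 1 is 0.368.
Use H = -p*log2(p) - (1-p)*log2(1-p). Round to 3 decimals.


H = -0.368*log2(0.368) - 0.632*log2(0.632) = 0.949.

0.949


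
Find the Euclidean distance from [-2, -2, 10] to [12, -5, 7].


d = sqrt(sum of squared differences). (-2-12)^2=196, (-2--5)^2=9, (10-7)^2=9. Sum = 214.

sqrt(214)


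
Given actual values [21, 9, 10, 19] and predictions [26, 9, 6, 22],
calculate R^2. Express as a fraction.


Mean(y) = 59/4. SS_res = 50. SS_tot = 451/4. R^2 = 1 - 50/(451/4) = 251/451.

251/451


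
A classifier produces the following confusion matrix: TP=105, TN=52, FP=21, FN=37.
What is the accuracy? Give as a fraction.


Accuracy = (TP + TN) / (TP + TN + FP + FN) = (105 + 52) / 215 = 157/215.

157/215


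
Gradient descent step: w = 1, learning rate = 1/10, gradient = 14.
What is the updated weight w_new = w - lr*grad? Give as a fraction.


w_new = 1 - 1/10 * 14 = 1 - 7/5 = -2/5.

-2/5


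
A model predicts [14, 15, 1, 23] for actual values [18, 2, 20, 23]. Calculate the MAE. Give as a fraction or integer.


MAE = (1/4) * (|18-14|=4 + |2-15|=13 + |20-1|=19 + |23-23|=0). Sum = 36. MAE = 9.

9


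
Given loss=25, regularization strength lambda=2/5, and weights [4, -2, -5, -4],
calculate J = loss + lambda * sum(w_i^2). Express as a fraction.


L2 sq norm = sum(w^2) = 61. J = 25 + 2/5 * 61 = 247/5.

247/5


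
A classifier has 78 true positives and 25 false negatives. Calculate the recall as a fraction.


Recall = TP / (TP + FN) = 78 / 103 = 78/103.

78/103


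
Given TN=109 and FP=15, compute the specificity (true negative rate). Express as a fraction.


Specificity = TN / (TN + FP) = 109 / 124 = 109/124.

109/124


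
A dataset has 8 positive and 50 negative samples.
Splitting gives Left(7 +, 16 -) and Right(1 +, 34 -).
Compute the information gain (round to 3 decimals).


H(parent) = 0.5788. H(left) = 0.8865, H(right) = 0.1872. Weighted = (23/58)*0.8865 + (35/58)*0.1872 = 0.4645. IG = 0.5788 - 0.4645 = 0.1143, which rounds to 0.114.

0.114


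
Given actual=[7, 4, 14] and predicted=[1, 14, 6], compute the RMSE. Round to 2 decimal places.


MSE = 66.6667. RMSE = sqrt(66.6667) = 8.16.

8.16


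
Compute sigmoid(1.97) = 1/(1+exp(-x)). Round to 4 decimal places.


sigma(1.97) = 1/(1+e^(-1.97)) = 1/(1+0.139457) = 1/1.139457 = 0.8776.

0.8776


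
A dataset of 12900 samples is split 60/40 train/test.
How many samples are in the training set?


Test set = 12900 * 40% = 5160. Training set = 12900 - 5160 = 7740.

7740


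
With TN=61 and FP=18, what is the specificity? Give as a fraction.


Specificity = TN / (TN + FP) = 61 / 79 = 61/79.

61/79


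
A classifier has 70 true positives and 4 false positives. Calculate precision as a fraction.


Precision = TP / (TP + FP) = 70 / 74 = 35/37.

35/37


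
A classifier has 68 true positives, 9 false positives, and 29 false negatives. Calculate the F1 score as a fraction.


Precision = 68/77 = 68/77. Recall = 68/97 = 68/97. F1 = 2*P*R/(P+R) = 68/87.

68/87


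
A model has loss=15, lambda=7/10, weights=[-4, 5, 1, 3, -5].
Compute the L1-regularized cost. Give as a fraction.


L1 norm = sum(|w|) = 18. J = 15 + 7/10 * 18 = 138/5.

138/5


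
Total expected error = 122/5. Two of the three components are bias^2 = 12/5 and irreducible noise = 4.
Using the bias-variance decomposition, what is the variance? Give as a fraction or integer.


Total error = bias^2 + variance + irreducible noise. So variance = 122/5 - 12/5 - 4 = 18.

18


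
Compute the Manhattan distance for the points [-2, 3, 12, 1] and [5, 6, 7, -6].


d = sum of absolute differences: |-2-5|=7 + |3-6|=3 + |12-7|=5 + |1--6|=7 = 22.

22


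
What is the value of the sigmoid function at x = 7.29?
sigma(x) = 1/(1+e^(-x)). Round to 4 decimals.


sigma(7.29) = 1/(1+e^(-7.29)) = 1/(1+0.000682) = 1/1.000682 = 0.9993.

0.9993


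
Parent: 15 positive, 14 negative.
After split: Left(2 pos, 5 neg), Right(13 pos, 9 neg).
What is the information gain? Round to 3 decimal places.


H(parent) = 0.9991. H(left) = 0.8631, H(right) = 0.9760. Weighted = (7/29)*0.8631 + (22/29)*0.9760 = 0.9487. IG = 0.9991 - 0.9487 = 0.0504, which rounds to 0.050.

0.050


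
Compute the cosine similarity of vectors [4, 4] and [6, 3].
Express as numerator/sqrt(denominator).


dot = 36. |a|^2 = 32, |b|^2 = 45. cos = 36/sqrt(1440).

36/sqrt(1440)


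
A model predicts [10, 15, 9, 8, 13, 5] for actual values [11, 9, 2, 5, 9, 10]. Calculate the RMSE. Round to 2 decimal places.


MSE = 22.6667. RMSE = sqrt(22.6667) = 4.76.

4.76


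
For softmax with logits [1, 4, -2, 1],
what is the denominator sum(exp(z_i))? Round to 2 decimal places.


Denom = e^1=2.7183 + e^4=54.5982 + e^-2=0.1353 + e^1=2.7183. Sum = 60.1701, which rounds to 60.17.

60.17


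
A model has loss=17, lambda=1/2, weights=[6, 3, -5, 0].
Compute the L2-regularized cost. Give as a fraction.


L2 sq norm = sum(w^2) = 70. J = 17 + 1/2 * 70 = 52.

52


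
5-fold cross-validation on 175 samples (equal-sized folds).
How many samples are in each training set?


Each validation fold has 175/5 = 35 samples. Training set = 175 - 35 = 140.

140


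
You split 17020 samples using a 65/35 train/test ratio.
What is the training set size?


Test set = 17020 * 35% = 5957. Training set = 17020 - 5957 = 11063.

11063


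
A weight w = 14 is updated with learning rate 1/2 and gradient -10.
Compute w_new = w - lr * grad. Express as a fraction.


w_new = 14 - 1/2 * -10 = 14 - -5 = 19.

19


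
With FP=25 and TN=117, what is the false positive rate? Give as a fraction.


FPR = FP / (FP + TN) = 25 / 142 = 25/142.

25/142


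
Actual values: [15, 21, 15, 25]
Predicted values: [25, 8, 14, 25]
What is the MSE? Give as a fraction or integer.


MSE = (1/4) * ((15-25)^2=100 + (21-8)^2=169 + (15-14)^2=1 + (25-25)^2=0). Sum = 270. MSE = 135/2.

135/2


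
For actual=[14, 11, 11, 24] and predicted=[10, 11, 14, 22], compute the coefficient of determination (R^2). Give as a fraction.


Mean(y) = 15. SS_res = 29. SS_tot = 114. R^2 = 1 - 29/(114) = 85/114.

85/114


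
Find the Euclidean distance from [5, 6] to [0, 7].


d = sqrt(sum of squared differences). (5-0)^2=25, (6-7)^2=1. Sum = 26.

sqrt(26)


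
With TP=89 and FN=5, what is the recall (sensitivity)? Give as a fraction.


Recall = TP / (TP + FN) = 89 / 94 = 89/94.

89/94


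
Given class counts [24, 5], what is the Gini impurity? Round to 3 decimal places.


Total = 29. Proportions: 24/29, 5/29. sum(p_i^2) = 0.7146. Gini = 1 - 0.7146 = 0.2854, which rounds to 0.285.

0.285


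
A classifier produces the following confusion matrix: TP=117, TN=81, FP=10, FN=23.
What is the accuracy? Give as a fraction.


Accuracy = (TP + TN) / (TP + TN + FP + FN) = (117 + 81) / 231 = 6/7.

6/7


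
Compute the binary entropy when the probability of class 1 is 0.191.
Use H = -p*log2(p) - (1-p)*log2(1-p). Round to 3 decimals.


H = -0.191*log2(0.191) - 0.809*log2(0.809) = 0.704.

0.704


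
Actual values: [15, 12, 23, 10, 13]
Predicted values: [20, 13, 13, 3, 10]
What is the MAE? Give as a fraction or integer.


MAE = (1/5) * (|15-20|=5 + |12-13|=1 + |23-13|=10 + |10-3|=7 + |13-10|=3). Sum = 26. MAE = 26/5.

26/5


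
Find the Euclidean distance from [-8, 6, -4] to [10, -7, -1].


d = sqrt(sum of squared differences). (-8-10)^2=324, (6--7)^2=169, (-4--1)^2=9. Sum = 502.

sqrt(502)


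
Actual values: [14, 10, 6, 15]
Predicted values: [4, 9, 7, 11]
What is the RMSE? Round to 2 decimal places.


MSE = 29.5000. RMSE = sqrt(29.5000) = 5.43.

5.43


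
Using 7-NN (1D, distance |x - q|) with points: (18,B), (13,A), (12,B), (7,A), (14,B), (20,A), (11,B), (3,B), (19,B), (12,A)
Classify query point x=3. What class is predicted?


Distances: |18-3|=15, |13-3|=10, |12-3|=9, |7-3|=4, |14-3|=11, |20-3|=17, |11-3|=8, |3-3|=0, |19-3|=16, |12-3|=9. 7 nearest: (3,B), (7,A), (11,B), (12,A), (12,B), (13,A), (14,B). Counts: {'B': 4, 'A': 3}. Majority class: B.

B


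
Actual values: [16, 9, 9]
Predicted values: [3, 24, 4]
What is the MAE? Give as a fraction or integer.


MAE = (1/3) * (|16-3|=13 + |9-24|=15 + |9-4|=5). Sum = 33. MAE = 11.

11


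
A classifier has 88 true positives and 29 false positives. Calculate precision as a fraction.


Precision = TP / (TP + FP) = 88 / 117 = 88/117.

88/117


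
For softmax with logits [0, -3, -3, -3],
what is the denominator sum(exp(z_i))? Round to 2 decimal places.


Denom = e^0=1.0000 + e^-3=0.0498 + e^-3=0.0498 + e^-3=0.0498. Sum = 1.1494, which rounds to 1.15.

1.15


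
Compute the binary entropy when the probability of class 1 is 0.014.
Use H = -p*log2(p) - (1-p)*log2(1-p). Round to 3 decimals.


H = -0.014*log2(0.014) - 0.986*log2(0.986) = 0.106.

0.106


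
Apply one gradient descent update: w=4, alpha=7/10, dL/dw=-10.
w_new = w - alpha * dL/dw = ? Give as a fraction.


w_new = 4 - 7/10 * -10 = 4 - -7 = 11.

11


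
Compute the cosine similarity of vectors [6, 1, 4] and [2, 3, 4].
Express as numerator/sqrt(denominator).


dot = 31. |a|^2 = 53, |b|^2 = 29. cos = 31/sqrt(1537).

31/sqrt(1537)


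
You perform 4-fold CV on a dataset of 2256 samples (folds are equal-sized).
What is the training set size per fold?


Each validation fold has 2256/4 = 564 samples. Training set = 2256 - 564 = 1692.

1692


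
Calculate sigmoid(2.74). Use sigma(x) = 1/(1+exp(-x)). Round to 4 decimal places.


sigma(2.74) = 1/(1+e^(-2.74)) = 1/(1+0.064570) = 1/1.064570 = 0.9393.

0.9393


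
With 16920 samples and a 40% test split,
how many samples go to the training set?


Test set = 16920 * 40% = 6768. Training set = 16920 - 6768 = 10152.

10152


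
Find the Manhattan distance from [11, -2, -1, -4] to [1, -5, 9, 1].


d = sum of absolute differences: |11-1|=10 + |-2--5|=3 + |-1-9|=10 + |-4-1|=5 = 28.

28


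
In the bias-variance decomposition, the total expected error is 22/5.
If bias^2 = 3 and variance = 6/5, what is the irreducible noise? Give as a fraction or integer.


Total error = bias^2 + variance + irreducible noise. So irreducible noise = 22/5 - 3 - 6/5 = 1/5.

1/5


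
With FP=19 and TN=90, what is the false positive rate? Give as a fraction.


FPR = FP / (FP + TN) = 19 / 109 = 19/109.

19/109


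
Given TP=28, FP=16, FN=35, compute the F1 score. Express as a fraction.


Precision = 28/44 = 7/11. Recall = 28/63 = 4/9. F1 = 2*P*R/(P+R) = 56/107.

56/107


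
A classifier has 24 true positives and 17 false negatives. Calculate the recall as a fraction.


Recall = TP / (TP + FN) = 24 / 41 = 24/41.

24/41


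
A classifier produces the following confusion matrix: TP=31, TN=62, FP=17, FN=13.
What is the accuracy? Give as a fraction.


Accuracy = (TP + TN) / (TP + TN + FP + FN) = (31 + 62) / 123 = 31/41.

31/41


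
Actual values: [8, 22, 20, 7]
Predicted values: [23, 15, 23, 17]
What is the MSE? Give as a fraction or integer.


MSE = (1/4) * ((8-23)^2=225 + (22-15)^2=49 + (20-23)^2=9 + (7-17)^2=100). Sum = 383. MSE = 383/4.

383/4


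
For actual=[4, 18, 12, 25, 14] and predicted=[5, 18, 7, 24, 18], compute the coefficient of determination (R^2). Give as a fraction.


Mean(y) = 73/5. SS_res = 43. SS_tot = 1196/5. R^2 = 1 - 43/(1196/5) = 981/1196.

981/1196


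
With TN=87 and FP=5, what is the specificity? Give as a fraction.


Specificity = TN / (TN + FP) = 87 / 92 = 87/92.

87/92


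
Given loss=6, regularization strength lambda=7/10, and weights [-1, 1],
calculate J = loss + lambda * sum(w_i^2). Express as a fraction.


L2 sq norm = sum(w^2) = 2. J = 6 + 7/10 * 2 = 37/5.

37/5


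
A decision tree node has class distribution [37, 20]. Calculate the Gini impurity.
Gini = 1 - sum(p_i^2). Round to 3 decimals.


Total = 57. Proportions: 37/57, 20/57. sum(p_i^2) = 0.5445. Gini = 1 - 0.5445 = 0.4555, which rounds to 0.456.

0.456


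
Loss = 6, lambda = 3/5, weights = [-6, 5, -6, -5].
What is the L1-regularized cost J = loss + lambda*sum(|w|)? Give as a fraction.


L1 norm = sum(|w|) = 22. J = 6 + 3/5 * 22 = 96/5.

96/5


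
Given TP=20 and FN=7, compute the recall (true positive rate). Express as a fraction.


Recall = TP / (TP + FN) = 20 / 27 = 20/27.

20/27


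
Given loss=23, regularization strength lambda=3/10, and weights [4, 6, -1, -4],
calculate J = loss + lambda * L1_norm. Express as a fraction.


L1 norm = sum(|w|) = 15. J = 23 + 3/10 * 15 = 55/2.

55/2


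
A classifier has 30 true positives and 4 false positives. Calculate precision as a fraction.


Precision = TP / (TP + FP) = 30 / 34 = 15/17.

15/17


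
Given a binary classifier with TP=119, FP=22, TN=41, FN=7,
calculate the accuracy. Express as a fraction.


Accuracy = (TP + TN) / (TP + TN + FP + FN) = (119 + 41) / 189 = 160/189.

160/189


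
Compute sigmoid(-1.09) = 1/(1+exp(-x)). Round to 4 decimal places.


sigma(-1.09) = 1/(1+e^(1.09)) = 1/(1+2.974274) = 1/3.974274 = 0.2516.

0.2516


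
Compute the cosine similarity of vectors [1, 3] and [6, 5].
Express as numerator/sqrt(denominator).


dot = 21. |a|^2 = 10, |b|^2 = 61. cos = 21/sqrt(610).

21/sqrt(610)


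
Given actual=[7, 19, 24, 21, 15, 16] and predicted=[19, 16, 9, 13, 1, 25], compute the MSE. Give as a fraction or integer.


MSE = (1/6) * ((7-19)^2=144 + (19-16)^2=9 + (24-9)^2=225 + (21-13)^2=64 + (15-1)^2=196 + (16-25)^2=81). Sum = 719. MSE = 719/6.

719/6


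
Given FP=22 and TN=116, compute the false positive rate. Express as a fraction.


FPR = FP / (FP + TN) = 22 / 138 = 11/69.

11/69


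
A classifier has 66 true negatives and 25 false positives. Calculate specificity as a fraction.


Specificity = TN / (TN + FP) = 66 / 91 = 66/91.

66/91


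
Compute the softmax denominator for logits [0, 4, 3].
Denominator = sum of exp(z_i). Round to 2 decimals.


Denom = e^0=1.0000 + e^4=54.5982 + e^3=20.0855. Sum = 75.6837, which rounds to 75.68.

75.68


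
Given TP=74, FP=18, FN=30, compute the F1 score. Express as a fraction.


Precision = 74/92 = 37/46. Recall = 74/104 = 37/52. F1 = 2*P*R/(P+R) = 37/49.

37/49


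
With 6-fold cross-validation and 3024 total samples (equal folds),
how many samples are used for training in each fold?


Each validation fold has 3024/6 = 504 samples. Training set = 3024 - 504 = 2520.

2520


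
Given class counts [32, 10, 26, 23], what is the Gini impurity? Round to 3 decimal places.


Total = 91. Proportions: 32/91, 10/91, 26/91, 23/91. sum(p_i^2) = 0.2812. Gini = 1 - 0.2812 = 0.7188, which rounds to 0.719.

0.719


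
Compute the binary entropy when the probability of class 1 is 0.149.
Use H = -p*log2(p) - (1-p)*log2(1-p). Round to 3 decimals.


H = -0.149*log2(0.149) - 0.851*log2(0.851) = 0.607.

0.607


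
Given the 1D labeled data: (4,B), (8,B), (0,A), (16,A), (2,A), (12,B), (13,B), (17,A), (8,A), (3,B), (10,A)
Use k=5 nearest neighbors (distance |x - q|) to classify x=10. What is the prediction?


Distances: |4-10|=6, |8-10|=2, |0-10|=10, |16-10|=6, |2-10|=8, |12-10|=2, |13-10|=3, |17-10|=7, |8-10|=2, |3-10|=7, |10-10|=0. 5 nearest: (10,A), (8,A), (8,B), (12,B), (13,B). Counts: {'A': 2, 'B': 3}. Majority class: B.

B


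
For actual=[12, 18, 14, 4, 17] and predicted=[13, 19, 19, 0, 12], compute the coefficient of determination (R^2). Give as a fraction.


Mean(y) = 13. SS_res = 68. SS_tot = 124. R^2 = 1 - 68/(124) = 14/31.

14/31


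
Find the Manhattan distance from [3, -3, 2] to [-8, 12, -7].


d = sum of absolute differences: |3--8|=11 + |-3-12|=15 + |2--7|=9 = 35.

35


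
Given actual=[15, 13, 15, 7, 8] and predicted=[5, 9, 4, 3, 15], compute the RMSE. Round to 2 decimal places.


MSE = 60.4000. RMSE = sqrt(60.4000) = 7.77.

7.77


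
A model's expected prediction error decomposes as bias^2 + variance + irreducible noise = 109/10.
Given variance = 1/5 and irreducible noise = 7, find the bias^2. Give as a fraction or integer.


Total error = bias^2 + variance + irreducible noise. So bias^2 = 109/10 - 1/5 - 7 = 37/10.

37/10


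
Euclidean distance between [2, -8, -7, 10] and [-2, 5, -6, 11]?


d = sqrt(sum of squared differences). (2--2)^2=16, (-8-5)^2=169, (-7--6)^2=1, (10-11)^2=1. Sum = 187.

sqrt(187)


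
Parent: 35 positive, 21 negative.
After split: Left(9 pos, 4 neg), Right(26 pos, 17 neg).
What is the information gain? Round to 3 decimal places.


H(parent) = 0.9544. H(left) = 0.8905, H(right) = 0.9682. Weighted = (13/56)*0.8905 + (43/56)*0.9682 = 0.9502. IG = 0.9544 - 0.9502 = 0.0042, which rounds to 0.004.

0.004


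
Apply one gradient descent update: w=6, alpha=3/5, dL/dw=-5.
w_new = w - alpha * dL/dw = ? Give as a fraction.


w_new = 6 - 3/5 * -5 = 6 - -3 = 9.

9


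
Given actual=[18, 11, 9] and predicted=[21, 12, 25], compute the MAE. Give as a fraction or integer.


MAE = (1/3) * (|18-21|=3 + |11-12|=1 + |9-25|=16). Sum = 20. MAE = 20/3.

20/3


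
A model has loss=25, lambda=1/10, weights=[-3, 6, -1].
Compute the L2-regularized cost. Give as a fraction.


L2 sq norm = sum(w^2) = 46. J = 25 + 1/10 * 46 = 148/5.

148/5


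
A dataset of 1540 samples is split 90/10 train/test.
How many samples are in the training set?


Test set = 1540 * 10% = 154. Training set = 1540 - 154 = 1386.

1386


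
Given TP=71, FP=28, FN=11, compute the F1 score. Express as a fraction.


Precision = 71/99 = 71/99. Recall = 71/82 = 71/82. F1 = 2*P*R/(P+R) = 142/181.

142/181


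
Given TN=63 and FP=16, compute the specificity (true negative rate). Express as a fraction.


Specificity = TN / (TN + FP) = 63 / 79 = 63/79.

63/79


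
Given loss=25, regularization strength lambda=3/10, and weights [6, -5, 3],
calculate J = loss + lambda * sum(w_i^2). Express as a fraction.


L2 sq norm = sum(w^2) = 70. J = 25 + 3/10 * 70 = 46.

46


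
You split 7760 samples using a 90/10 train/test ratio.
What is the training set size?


Test set = 7760 * 10% = 776. Training set = 7760 - 776 = 6984.

6984


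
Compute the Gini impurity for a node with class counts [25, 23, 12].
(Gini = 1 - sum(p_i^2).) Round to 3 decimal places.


Total = 60. Proportions: 25/60, 23/60, 12/60. sum(p_i^2) = 0.3606. Gini = 1 - 0.3606 = 0.6394, which rounds to 0.639.

0.639


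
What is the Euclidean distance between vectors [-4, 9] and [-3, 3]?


d = sqrt(sum of squared differences). (-4--3)^2=1, (9-3)^2=36. Sum = 37.

sqrt(37)


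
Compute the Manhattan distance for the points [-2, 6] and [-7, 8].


d = sum of absolute differences: |-2--7|=5 + |6-8|=2 = 7.

7


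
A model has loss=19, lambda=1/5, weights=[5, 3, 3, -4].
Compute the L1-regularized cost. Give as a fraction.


L1 norm = sum(|w|) = 15. J = 19 + 1/5 * 15 = 22.

22


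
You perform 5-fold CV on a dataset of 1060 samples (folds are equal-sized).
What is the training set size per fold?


Each validation fold has 1060/5 = 212 samples. Training set = 1060 - 212 = 848.

848


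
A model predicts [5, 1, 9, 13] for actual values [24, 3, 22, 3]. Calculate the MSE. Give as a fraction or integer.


MSE = (1/4) * ((24-5)^2=361 + (3-1)^2=4 + (22-9)^2=169 + (3-13)^2=100). Sum = 634. MSE = 317/2.

317/2


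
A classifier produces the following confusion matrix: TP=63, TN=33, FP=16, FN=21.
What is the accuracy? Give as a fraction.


Accuracy = (TP + TN) / (TP + TN + FP + FN) = (63 + 33) / 133 = 96/133.

96/133


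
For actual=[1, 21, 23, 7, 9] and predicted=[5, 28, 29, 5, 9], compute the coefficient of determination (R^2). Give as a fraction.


Mean(y) = 61/5. SS_res = 105. SS_tot = 1784/5. R^2 = 1 - 105/(1784/5) = 1259/1784.

1259/1784


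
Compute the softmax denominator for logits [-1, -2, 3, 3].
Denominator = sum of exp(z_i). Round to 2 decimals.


Denom = e^-1=0.3679 + e^-2=0.1353 + e^3=20.0855 + e^3=20.0855. Sum = 40.6742, which rounds to 40.67.

40.67


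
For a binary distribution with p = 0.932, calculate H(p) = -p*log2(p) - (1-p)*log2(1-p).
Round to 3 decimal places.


H = -0.932*log2(0.932) - 0.068*log2(0.068) = 0.358.

0.358


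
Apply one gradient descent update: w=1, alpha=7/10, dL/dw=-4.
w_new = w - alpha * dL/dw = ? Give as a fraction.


w_new = 1 - 7/10 * -4 = 1 - -14/5 = 19/5.

19/5


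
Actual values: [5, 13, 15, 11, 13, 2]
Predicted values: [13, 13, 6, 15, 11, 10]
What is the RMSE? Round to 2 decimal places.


MSE = 38.1667. RMSE = sqrt(38.1667) = 6.18.

6.18


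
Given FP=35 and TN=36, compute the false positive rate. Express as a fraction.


FPR = FP / (FP + TN) = 35 / 71 = 35/71.

35/71


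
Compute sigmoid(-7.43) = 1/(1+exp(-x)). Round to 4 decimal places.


sigma(-7.43) = 1/(1+e^(7.43)) = 1/(1+1685.807573) = 1/1686.807573 = 0.0006.

0.0006


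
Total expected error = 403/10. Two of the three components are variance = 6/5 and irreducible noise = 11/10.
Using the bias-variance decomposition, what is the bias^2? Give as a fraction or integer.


Total error = bias^2 + variance + irreducible noise. So bias^2 = 403/10 - 6/5 - 11/10 = 38.

38


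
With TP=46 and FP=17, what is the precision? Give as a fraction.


Precision = TP / (TP + FP) = 46 / 63 = 46/63.

46/63


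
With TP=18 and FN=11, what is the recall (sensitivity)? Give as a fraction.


Recall = TP / (TP + FN) = 18 / 29 = 18/29.

18/29


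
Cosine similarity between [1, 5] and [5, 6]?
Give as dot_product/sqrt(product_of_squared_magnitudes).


dot = 35. |a|^2 = 26, |b|^2 = 61. cos = 35/sqrt(1586).

35/sqrt(1586)


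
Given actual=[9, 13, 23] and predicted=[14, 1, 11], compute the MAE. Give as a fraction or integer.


MAE = (1/3) * (|9-14|=5 + |13-1|=12 + |23-11|=12). Sum = 29. MAE = 29/3.

29/3


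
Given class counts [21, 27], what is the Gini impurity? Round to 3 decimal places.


Total = 48. Proportions: 21/48, 27/48. sum(p_i^2) = 0.5078. Gini = 1 - 0.5078 = 0.4922, which rounds to 0.492.

0.492


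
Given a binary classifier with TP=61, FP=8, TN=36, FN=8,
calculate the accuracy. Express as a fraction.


Accuracy = (TP + TN) / (TP + TN + FP + FN) = (61 + 36) / 113 = 97/113.

97/113


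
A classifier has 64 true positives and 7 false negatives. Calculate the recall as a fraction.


Recall = TP / (TP + FN) = 64 / 71 = 64/71.

64/71


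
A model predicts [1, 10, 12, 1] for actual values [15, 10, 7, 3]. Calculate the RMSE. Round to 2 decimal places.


MSE = 56.2500. RMSE = sqrt(56.2500) = 7.50.

7.50


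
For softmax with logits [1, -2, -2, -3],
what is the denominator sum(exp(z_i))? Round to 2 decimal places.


Denom = e^1=2.7183 + e^-2=0.1353 + e^-2=0.1353 + e^-3=0.0498. Sum = 3.0387, which rounds to 3.04.

3.04


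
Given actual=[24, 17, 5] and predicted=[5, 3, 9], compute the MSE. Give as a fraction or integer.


MSE = (1/3) * ((24-5)^2=361 + (17-3)^2=196 + (5-9)^2=16). Sum = 573. MSE = 191.

191


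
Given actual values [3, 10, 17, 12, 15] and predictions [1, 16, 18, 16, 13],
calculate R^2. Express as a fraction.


Mean(y) = 57/5. SS_res = 61. SS_tot = 586/5. R^2 = 1 - 61/(586/5) = 281/586.

281/586


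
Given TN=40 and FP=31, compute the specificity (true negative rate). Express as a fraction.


Specificity = TN / (TN + FP) = 40 / 71 = 40/71.

40/71


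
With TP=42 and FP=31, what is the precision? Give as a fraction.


Precision = TP / (TP + FP) = 42 / 73 = 42/73.

42/73


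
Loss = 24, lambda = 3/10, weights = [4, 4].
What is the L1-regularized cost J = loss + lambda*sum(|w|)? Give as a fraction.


L1 norm = sum(|w|) = 8. J = 24 + 3/10 * 8 = 132/5.

132/5


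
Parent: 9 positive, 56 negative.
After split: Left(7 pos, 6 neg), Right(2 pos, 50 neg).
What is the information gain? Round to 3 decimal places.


H(parent) = 0.5802. H(left) = 0.9957, H(right) = 0.2352. Weighted = (13/65)*0.9957 + (52/65)*0.2352 = 0.3873. IG = 0.5802 - 0.3873 = 0.1929, which rounds to 0.193.

0.193


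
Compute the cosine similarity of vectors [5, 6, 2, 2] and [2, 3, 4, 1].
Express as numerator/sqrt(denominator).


dot = 38. |a|^2 = 69, |b|^2 = 30. cos = 38/sqrt(2070).

38/sqrt(2070)


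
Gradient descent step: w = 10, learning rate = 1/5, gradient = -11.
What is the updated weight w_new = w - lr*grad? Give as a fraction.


w_new = 10 - 1/5 * -11 = 10 - -11/5 = 61/5.

61/5


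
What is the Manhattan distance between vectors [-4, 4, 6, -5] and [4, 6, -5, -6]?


d = sum of absolute differences: |-4-4|=8 + |4-6|=2 + |6--5|=11 + |-5--6|=1 = 22.

22


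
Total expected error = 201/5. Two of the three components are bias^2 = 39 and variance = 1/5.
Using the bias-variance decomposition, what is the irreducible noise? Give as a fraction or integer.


Total error = bias^2 + variance + irreducible noise. So irreducible noise = 201/5 - 39 - 1/5 = 1.

1


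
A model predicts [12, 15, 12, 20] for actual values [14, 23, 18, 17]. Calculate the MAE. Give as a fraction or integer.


MAE = (1/4) * (|14-12|=2 + |23-15|=8 + |18-12|=6 + |17-20|=3). Sum = 19. MAE = 19/4.

19/4


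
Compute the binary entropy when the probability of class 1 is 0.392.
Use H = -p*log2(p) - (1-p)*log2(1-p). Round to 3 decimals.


H = -0.392*log2(0.392) - 0.608*log2(0.608) = 0.966.

0.966


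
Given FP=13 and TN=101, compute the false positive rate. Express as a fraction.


FPR = FP / (FP + TN) = 13 / 114 = 13/114.

13/114


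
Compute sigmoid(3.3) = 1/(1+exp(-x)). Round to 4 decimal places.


sigma(3.3) = 1/(1+e^(-3.3)) = 1/(1+0.036883) = 1/1.036883 = 0.9644.

0.9644


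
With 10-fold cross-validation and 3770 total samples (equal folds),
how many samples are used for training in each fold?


Each validation fold has 3770/10 = 377 samples. Training set = 3770 - 377 = 3393.

3393


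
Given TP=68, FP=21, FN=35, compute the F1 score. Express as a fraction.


Precision = 68/89 = 68/89. Recall = 68/103 = 68/103. F1 = 2*P*R/(P+R) = 17/24.

17/24


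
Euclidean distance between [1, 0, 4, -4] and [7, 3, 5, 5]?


d = sqrt(sum of squared differences). (1-7)^2=36, (0-3)^2=9, (4-5)^2=1, (-4-5)^2=81. Sum = 127.

sqrt(127)


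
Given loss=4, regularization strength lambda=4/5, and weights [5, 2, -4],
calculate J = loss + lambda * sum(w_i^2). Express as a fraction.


L2 sq norm = sum(w^2) = 45. J = 4 + 4/5 * 45 = 40.

40


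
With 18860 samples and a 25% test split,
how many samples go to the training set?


Test set = 18860 * 25% = 4715. Training set = 18860 - 4715 = 14145.

14145


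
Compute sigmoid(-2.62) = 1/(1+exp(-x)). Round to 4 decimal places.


sigma(-2.62) = 1/(1+e^(2.62)) = 1/(1+13.735724) = 1/14.735724 = 0.0679.

0.0679


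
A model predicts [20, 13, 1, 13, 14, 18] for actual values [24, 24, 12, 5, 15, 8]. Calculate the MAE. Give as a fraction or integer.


MAE = (1/6) * (|24-20|=4 + |24-13|=11 + |12-1|=11 + |5-13|=8 + |15-14|=1 + |8-18|=10). Sum = 45. MAE = 15/2.

15/2


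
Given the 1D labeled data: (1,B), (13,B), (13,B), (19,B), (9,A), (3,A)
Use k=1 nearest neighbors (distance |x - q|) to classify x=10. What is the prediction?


Distances: |1-10|=9, |13-10|=3, |13-10|=3, |19-10|=9, |9-10|=1, |3-10|=7. 1 nearest: (9,A). Counts: {'A': 1}. Majority class: A.

A


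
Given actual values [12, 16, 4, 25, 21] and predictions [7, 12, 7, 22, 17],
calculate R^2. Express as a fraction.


Mean(y) = 78/5. SS_res = 75. SS_tot = 1326/5. R^2 = 1 - 75/(1326/5) = 317/442.

317/442
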